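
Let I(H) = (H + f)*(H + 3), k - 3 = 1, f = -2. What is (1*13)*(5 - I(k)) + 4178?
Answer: 4061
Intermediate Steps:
k = 4 (k = 3 + 1 = 4)
I(H) = (-2 + H)*(3 + H) (I(H) = (H - 2)*(H + 3) = (-2 + H)*(3 + H))
(1*13)*(5 - I(k)) + 4178 = (1*13)*(5 - (-6 + 4 + 4**2)) + 4178 = 13*(5 - (-6 + 4 + 16)) + 4178 = 13*(5 - 1*14) + 4178 = 13*(5 - 14) + 4178 = 13*(-9) + 4178 = -117 + 4178 = 4061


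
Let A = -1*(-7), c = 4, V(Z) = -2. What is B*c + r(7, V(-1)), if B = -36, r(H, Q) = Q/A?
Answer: -1010/7 ≈ -144.29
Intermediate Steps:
A = 7
r(H, Q) = Q/7
B*c + r(7, V(-1)) = -36*4 + (⅐)*(-2) = -144 - 2/7 = -1010/7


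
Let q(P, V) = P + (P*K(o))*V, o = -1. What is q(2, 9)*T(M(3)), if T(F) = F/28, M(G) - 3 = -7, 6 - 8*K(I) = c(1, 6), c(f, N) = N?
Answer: -2/7 ≈ -0.28571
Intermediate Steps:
K(I) = 0 (K(I) = ¾ - ⅛*6 = ¾ - ¾ = 0)
M(G) = -4 (M(G) = 3 - 7 = -4)
q(P, V) = P (q(P, V) = P + (P*0)*V = P + 0*V = P + 0 = P)
T(F) = F/28 (T(F) = F*(1/28) = F/28)
q(2, 9)*T(M(3)) = 2*((1/28)*(-4)) = 2*(-⅐) = -2/7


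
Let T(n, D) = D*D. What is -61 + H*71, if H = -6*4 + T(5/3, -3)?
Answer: -1126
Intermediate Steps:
T(n, D) = D²
H = -15 (H = -6*4 + (-3)² = -24 + 9 = -15)
-61 + H*71 = -61 - 15*71 = -61 - 1065 = -1126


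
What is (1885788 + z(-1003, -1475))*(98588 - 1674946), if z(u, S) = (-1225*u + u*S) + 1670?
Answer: -7244244617764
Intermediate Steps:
z(u, S) = 1670 - 1225*u + S*u (z(u, S) = (-1225*u + S*u) + 1670 = 1670 - 1225*u + S*u)
(1885788 + z(-1003, -1475))*(98588 - 1674946) = (1885788 + (1670 - 1225*(-1003) - 1475*(-1003)))*(98588 - 1674946) = (1885788 + (1670 + 1228675 + 1479425))*(-1576358) = (1885788 + 2709770)*(-1576358) = 4595558*(-1576358) = -7244244617764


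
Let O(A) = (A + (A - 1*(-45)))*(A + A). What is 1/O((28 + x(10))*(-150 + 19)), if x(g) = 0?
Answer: 1/53486776 ≈ 1.8696e-8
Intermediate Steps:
O(A) = 2*A*(45 + 2*A) (O(A) = (A + (A + 45))*(2*A) = (A + (45 + A))*(2*A) = (45 + 2*A)*(2*A) = 2*A*(45 + 2*A))
1/O((28 + x(10))*(-150 + 19)) = 1/(2*((28 + 0)*(-150 + 19))*(45 + 2*((28 + 0)*(-150 + 19)))) = 1/(2*(28*(-131))*(45 + 2*(28*(-131)))) = 1/(2*(-3668)*(45 + 2*(-3668))) = 1/(2*(-3668)*(45 - 7336)) = 1/(2*(-3668)*(-7291)) = 1/53486776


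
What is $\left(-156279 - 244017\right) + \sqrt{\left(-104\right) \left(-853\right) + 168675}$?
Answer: $-400296 + 13 \sqrt{1523} \approx -3.9979 \cdot 10^{5}$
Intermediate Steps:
$\left(-156279 - 244017\right) + \sqrt{\left(-104\right) \left(-853\right) + 168675} = -400296 + \sqrt{88712 + 168675} = -400296 + \sqrt{257387} = -400296 + 13 \sqrt{1523}$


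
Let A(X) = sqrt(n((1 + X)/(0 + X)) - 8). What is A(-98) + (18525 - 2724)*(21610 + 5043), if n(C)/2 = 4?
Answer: 421144053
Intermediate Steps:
n(C) = 8 (n(C) = 2*4 = 8)
A(X) = 0 (A(X) = sqrt(8 - 8) = sqrt(0) = 0)
A(-98) + (18525 - 2724)*(21610 + 5043) = 0 + (18525 - 2724)*(21610 + 5043) = 0 + 15801*26653 = 0 + 421144053 = 421144053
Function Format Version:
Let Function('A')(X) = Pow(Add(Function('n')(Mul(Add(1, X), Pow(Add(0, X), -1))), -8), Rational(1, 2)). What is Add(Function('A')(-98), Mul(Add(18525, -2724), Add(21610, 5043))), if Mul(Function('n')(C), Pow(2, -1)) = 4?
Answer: 421144053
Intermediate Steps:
Function('n')(C) = 8 (Function('n')(C) = Mul(2, 4) = 8)
Function('A')(X) = 0 (Function('A')(X) = Pow(Add(8, -8), Rational(1, 2)) = Pow(0, Rational(1, 2)) = 0)
Add(Function('A')(-98), Mul(Add(18525, -2724), Add(21610, 5043))) = Add(0, Mul(Add(18525, -2724), Add(21610, 5043))) = Add(0, Mul(15801, 26653)) = Add(0, 421144053) = 421144053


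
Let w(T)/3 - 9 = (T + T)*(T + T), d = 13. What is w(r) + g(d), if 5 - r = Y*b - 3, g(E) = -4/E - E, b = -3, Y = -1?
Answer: 4078/13 ≈ 313.69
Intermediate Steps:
g(E) = -E - 4/E
r = 5 (r = 5 - (-1*(-3) - 3) = 5 - (3 - 3) = 5 - 1*0 = 5 + 0 = 5)
w(T) = 27 + 12*T² (w(T) = 27 + 3*((T + T)*(T + T)) = 27 + 3*((2*T)*(2*T)) = 27 + 3*(4*T²) = 27 + 12*T²)
w(r) + g(d) = (27 + 12*5²) + (-1*13 - 4/13) = (27 + 12*25) + (-13 - 4*1/13) = (27 + 300) + (-13 - 4/13) = 327 - 173/13 = 4078/13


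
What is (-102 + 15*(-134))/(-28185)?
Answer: 704/9395 ≈ 0.074934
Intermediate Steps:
(-102 + 15*(-134))/(-28185) = (-102 - 2010)*(-1/28185) = -2112*(-1/28185) = 704/9395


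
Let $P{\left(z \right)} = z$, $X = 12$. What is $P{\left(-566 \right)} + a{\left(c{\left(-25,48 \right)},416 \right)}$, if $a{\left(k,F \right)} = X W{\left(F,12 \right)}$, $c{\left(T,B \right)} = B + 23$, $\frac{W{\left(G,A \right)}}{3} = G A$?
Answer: $179146$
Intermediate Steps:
$W{\left(G,A \right)} = 3 A G$ ($W{\left(G,A \right)} = 3 G A = 3 A G$)
$c{\left(T,B \right)} = 23 + B$
$a{\left(k,F \right)} = 432 F$ ($a{\left(k,F \right)} = 12 \cdot 3 \cdot 12 F = 12 \cdot 36 F = 432 F$)
$P{\left(-566 \right)} + a{\left(c{\left(-25,48 \right)},416 \right)} = -566 + 432 \cdot 416 = -566 + 179712 = 179146$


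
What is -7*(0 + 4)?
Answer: -28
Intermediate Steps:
-7*(0 + 4) = -7*4 = -28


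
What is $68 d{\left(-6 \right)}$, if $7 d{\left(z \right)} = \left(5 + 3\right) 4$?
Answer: $\frac{2176}{7} \approx 310.86$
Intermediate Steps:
$d{\left(z \right)} = \frac{32}{7}$ ($d{\left(z \right)} = \frac{\left(5 + 3\right) 4}{7} = \frac{8 \cdot 4}{7} = \frac{1}{7} \cdot 32 = \frac{32}{7}$)
$68 d{\left(-6 \right)} = 68 \cdot \frac{32}{7} = \frac{2176}{7}$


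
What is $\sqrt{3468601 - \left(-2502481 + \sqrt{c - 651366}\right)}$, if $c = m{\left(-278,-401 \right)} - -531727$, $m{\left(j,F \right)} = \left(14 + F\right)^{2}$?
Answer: $\sqrt{5971082 - \sqrt{30130}} \approx 2443.5$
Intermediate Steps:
$c = 681496$ ($c = \left(14 - 401\right)^{2} - -531727 = \left(-387\right)^{2} + 531727 = 149769 + 531727 = 681496$)
$\sqrt{3468601 - \left(-2502481 + \sqrt{c - 651366}\right)} = \sqrt{3468601 + \left(2502481 - \sqrt{681496 - 651366}\right)} = \sqrt{3468601 + \left(2502481 - \sqrt{30130}\right)} = \sqrt{5971082 - \sqrt{30130}}$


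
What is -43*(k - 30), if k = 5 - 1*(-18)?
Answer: 301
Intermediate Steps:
k = 23 (k = 5 + 18 = 23)
-43*(k - 30) = -43*(23 - 30) = -43*(-7) = 301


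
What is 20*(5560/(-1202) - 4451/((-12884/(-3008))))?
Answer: -40411854640/1935821 ≈ -20876.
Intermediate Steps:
20*(5560/(-1202) - 4451/((-12884/(-3008)))) = 20*(5560*(-1/1202) - 4451/((-12884*(-1/3008)))) = 20*(-2780/601 - 4451/3221/752) = 20*(-2780/601 - 4451*752/3221) = 20*(-2780/601 - 3347152/3221) = 20*(-2020592732/1935821) = -40411854640/1935821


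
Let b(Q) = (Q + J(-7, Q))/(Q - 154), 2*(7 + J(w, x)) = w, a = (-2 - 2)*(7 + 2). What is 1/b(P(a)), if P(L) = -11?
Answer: 330/43 ≈ 7.6744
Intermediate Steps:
a = -36 (a = -4*9 = -36)
J(w, x) = -7 + w/2
b(Q) = (-21/2 + Q)/(-154 + Q) (b(Q) = (Q + (-7 + (1/2)*(-7)))/(Q - 154) = (Q + (-7 - 7/2))/(-154 + Q) = (Q - 21/2)/(-154 + Q) = (-21/2 + Q)/(-154 + Q))
1/b(P(a)) = 1/((-21/2 - 11)/(-154 - 11)) = 1/(-43/2/(-165)) = 1/(-1/165*(-43/2)) = 1/(43/330) = 330/43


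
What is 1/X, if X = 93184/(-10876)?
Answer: -2719/23296 ≈ -0.11672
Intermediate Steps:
X = -23296/2719 (X = 93184*(-1/10876) = -23296/2719 ≈ -8.5679)
1/X = 1/(-23296/2719) = -2719/23296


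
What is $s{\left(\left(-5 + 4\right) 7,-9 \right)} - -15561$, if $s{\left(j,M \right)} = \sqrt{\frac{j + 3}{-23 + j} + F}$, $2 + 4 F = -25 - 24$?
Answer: $15561 + \frac{i \sqrt{11355}}{30} \approx 15561.0 + 3.552 i$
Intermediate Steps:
$F = - \frac{51}{4}$ ($F = - \frac{1}{2} + \frac{-25 - 24}{4} = - \frac{1}{2} + \frac{1}{4} \left(-49\right) = - \frac{1}{2} - \frac{49}{4} = - \frac{51}{4} \approx -12.75$)
$s{\left(j,M \right)} = \sqrt{- \frac{51}{4} + \frac{3 + j}{-23 + j}}$ ($s{\left(j,M \right)} = \sqrt{\frac{j + 3}{-23 + j} - \frac{51}{4}} = \sqrt{\frac{3 + j}{-23 + j} - \frac{51}{4}} = \sqrt{- \frac{51}{4} + \frac{3 + j}{-23 + j}}$)
$s{\left(\left(-5 + 4\right) 7,-9 \right)} - -15561 = \frac{\sqrt{\frac{1185 - 47 \left(-5 + 4\right) 7}{-23 + \left(-5 + 4\right) 7}}}{2} - -15561 = \frac{\sqrt{\frac{1185 - 47 \left(\left(-1\right) 7\right)}{-23 - 7}}}{2} + 15561 = \frac{\sqrt{\frac{1185 - -329}{-23 - 7}}}{2} + 15561 = \frac{\sqrt{\frac{1185 + 329}{-30}}}{2} + 15561 = \frac{\sqrt{\left(- \frac{1}{30}\right) 1514}}{2} + 15561 = \frac{\sqrt{- \frac{757}{15}}}{2} + 15561 = \frac{\frac{1}{15} i \sqrt{11355}}{2} + 15561 = \frac{i \sqrt{11355}}{30} + 15561 = 15561 + \frac{i \sqrt{11355}}{30}$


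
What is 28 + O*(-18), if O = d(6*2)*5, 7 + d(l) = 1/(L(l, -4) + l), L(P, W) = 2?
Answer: 4561/7 ≈ 651.57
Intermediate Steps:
d(l) = -7 + 1/(2 + l)
O = -485/14 (O = ((-13 - 42*2)/(2 + 6*2))*5 = ((-13 - 7*12)/(2 + 12))*5 = ((-13 - 84)/14)*5 = ((1/14)*(-97))*5 = -97/14*5 = -485/14 ≈ -34.643)
28 + O*(-18) = 28 - 485/14*(-18) = 28 + 4365/7 = 4561/7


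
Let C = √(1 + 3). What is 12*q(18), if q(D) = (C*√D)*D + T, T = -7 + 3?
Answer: -48 + 1296*√2 ≈ 1784.8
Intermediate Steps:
C = 2 (C = √4 = 2)
T = -4
q(D) = -4 + 2*D^(3/2) (q(D) = (2*√D)*D - 4 = 2*D^(3/2) - 4 = -4 + 2*D^(3/2))
12*q(18) = 12*(-4 + 2*18^(3/2)) = 12*(-4 + 2*(54*√2)) = 12*(-4 + 108*√2) = -48 + 1296*√2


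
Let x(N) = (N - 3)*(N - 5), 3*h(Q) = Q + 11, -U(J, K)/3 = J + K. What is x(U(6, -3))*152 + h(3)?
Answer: 76622/3 ≈ 25541.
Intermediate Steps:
U(J, K) = -3*J - 3*K (U(J, K) = -3*(J + K) = -3*J - 3*K)
h(Q) = 11/3 + Q/3 (h(Q) = (Q + 11)/3 = (11 + Q)/3 = 11/3 + Q/3)
x(N) = (-5 + N)*(-3 + N) (x(N) = (-3 + N)*(-5 + N) = (-5 + N)*(-3 + N))
x(U(6, -3))*152 + h(3) = (15 + (-3*6 - 3*(-3))² - 8*(-3*6 - 3*(-3)))*152 + (11/3 + (⅓)*3) = (15 + (-18 + 9)² - 8*(-18 + 9))*152 + (11/3 + 1) = (15 + (-9)² - 8*(-9))*152 + 14/3 = (15 + 81 + 72)*152 + 14/3 = 168*152 + 14/3 = 25536 + 14/3 = 76622/3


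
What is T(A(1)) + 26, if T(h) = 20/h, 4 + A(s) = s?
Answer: 58/3 ≈ 19.333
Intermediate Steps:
A(s) = -4 + s
T(A(1)) + 26 = 20/(-4 + 1) + 26 = 20/(-3) + 26 = 20*(-1/3) + 26 = -20/3 + 26 = 58/3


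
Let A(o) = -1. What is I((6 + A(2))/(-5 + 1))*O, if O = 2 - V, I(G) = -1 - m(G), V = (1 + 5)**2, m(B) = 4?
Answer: 170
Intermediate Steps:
V = 36 (V = 6**2 = 36)
I(G) = -5 (I(G) = -1 - 1*4 = -1 - 4 = -5)
O = -34 (O = 2 - 1*36 = 2 - 36 = -34)
I((6 + A(2))/(-5 + 1))*O = -5*(-34) = 170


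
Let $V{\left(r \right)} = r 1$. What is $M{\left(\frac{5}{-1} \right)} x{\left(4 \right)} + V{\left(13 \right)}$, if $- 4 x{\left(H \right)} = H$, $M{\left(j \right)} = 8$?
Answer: $5$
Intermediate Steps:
$x{\left(H \right)} = - \frac{H}{4}$
$V{\left(r \right)} = r$
$M{\left(\frac{5}{-1} \right)} x{\left(4 \right)} + V{\left(13 \right)} = 8 \left(\left(- \frac{1}{4}\right) 4\right) + 13 = 8 \left(-1\right) + 13 = -8 + 13 = 5$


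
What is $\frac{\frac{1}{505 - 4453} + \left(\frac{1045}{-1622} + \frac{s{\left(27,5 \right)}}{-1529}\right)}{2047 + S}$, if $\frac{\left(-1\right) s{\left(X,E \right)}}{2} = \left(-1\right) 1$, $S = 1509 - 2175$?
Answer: $- \frac{3161710745}{6760816711572} \approx -0.00046765$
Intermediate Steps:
$S = -666$ ($S = 1509 - 2175 = -666$)
$s{\left(X,E \right)} = 2$ ($s{\left(X,E \right)} = - 2 \left(\left(-1\right) 1\right) = \left(-2\right) \left(-1\right) = 2$)
$\frac{\frac{1}{505 - 4453} + \left(\frac{1045}{-1622} + \frac{s{\left(27,5 \right)}}{-1529}\right)}{2047 + S} = \frac{\frac{1}{505 - 4453} + \left(\frac{1045}{-1622} + \frac{2}{-1529}\right)}{2047 - 666} = \frac{\frac{1}{-3948} + \left(1045 \left(- \frac{1}{1622}\right) + 2 \left(- \frac{1}{1529}\right)\right)}{1381} = \left(- \frac{1}{3948} - \frac{1601049}{2480038}\right) \frac{1}{1381} = \left(- \frac{3161710745}{4895595012}\right) \frac{1}{1381} = - \frac{3161710745}{6760816711572}$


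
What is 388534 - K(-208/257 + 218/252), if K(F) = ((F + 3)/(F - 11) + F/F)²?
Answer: 48798730310380290/125597233609 ≈ 3.8853e+5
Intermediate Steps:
K(F) = (1 + (3 + F)/(-11 + F))² (K(F) = ((3 + F)/(-11 + F) + 1)² = (1 + (3 + F)/(-11 + F))²)
388534 - K(-208/257 + 218/252) = 388534 - 4*(-4 + (-208/257 + 218/252))²/(-11 + (-208/257 + 218/252))² = 388534 - 4*(-4 + (-208*1/257 + 218*(1/252)))²/(-11 + (-208*1/257 + 218*(1/252)))² = 388534 - 4*(-4 + (-208/257 + 109/126))²/(-11 + (-208/257 + 109/126))² = 388534 - 4*(-4 + 1805/32382)²/(-11 + 1805/32382)² = 388534 - 4*(-127723/32382)²/(-354397/32382)² = 388534 - 4*1048593924*16313164729/(125597233609*1048593924) = 388534 - 1*65252658916/125597233609 = 388534 - 65252658916/125597233609 = 48798730310380290/125597233609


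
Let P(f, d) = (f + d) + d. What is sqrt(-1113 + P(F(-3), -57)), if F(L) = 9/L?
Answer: I*sqrt(1230) ≈ 35.071*I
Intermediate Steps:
P(f, d) = f + 2*d (P(f, d) = (d + f) + d = f + 2*d)
sqrt(-1113 + P(F(-3), -57)) = sqrt(-1113 + (9/(-3) + 2*(-57))) = sqrt(-1113 + (9*(-1/3) - 114)) = sqrt(-1113 + (-3 - 114)) = sqrt(-1113 - 117) = sqrt(-1230) = I*sqrt(1230)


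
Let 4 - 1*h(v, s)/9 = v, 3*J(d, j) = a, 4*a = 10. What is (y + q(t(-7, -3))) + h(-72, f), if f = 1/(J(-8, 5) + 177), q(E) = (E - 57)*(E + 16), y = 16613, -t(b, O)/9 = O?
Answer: 16007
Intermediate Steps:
a = 5/2 (a = (¼)*10 = 5/2 ≈ 2.5000)
t(b, O) = -9*O
J(d, j) = ⅚ (J(d, j) = (⅓)*(5/2) = ⅚)
q(E) = (-57 + E)*(16 + E)
f = 6/1067 (f = 1/(⅚ + 177) = 1/(1067/6) = 6/1067 ≈ 0.0056232)
h(v, s) = 36 - 9*v
(y + q(t(-7, -3))) + h(-72, f) = (16613 + (-912 + (-9*(-3))² - (-369)*(-3))) + (36 - 9*(-72)) = (16613 + (-912 + 27² - 41*27)) + (36 + 648) = (16613 + (-912 + 729 - 1107)) + 684 = (16613 - 1290) + 684 = 15323 + 684 = 16007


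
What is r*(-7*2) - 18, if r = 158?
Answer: -2230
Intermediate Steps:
r*(-7*2) - 18 = 158*(-7*2) - 18 = 158*(-14) - 18 = -2212 - 18 = -2230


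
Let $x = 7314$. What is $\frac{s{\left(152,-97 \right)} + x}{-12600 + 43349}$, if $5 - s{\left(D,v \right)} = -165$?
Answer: $\frac{7484}{30749} \approx 0.24339$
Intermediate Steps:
$s{\left(D,v \right)} = 170$ ($s{\left(D,v \right)} = 5 - -165 = 5 + 165 = 170$)
$\frac{s{\left(152,-97 \right)} + x}{-12600 + 43349} = \frac{170 + 7314}{-12600 + 43349} = \frac{7484}{30749}$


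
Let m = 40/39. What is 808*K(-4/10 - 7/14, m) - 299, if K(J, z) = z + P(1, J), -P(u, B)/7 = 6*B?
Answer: 6059063/195 ≈ 31072.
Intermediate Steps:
P(u, B) = -42*B
m = 40/39 (m = 40*(1/39) = 40/39 ≈ 1.0256)
K(J, z) = z - 42*J
808*K(-4/10 - 7/14, m) - 299 = 808*(40/39 - 42*(-4/10 - 7/14)) - 299 = 808*(40/39 - 42*(-4*1/10 - 7*1/14)) - 299 = 808*(40/39 - 42*(-2/5 - 1/2)) - 299 = 808*(40/39 - 42*(-9/10)) - 299 = 808*(40/39 + 189/5) - 299 = 808*(7571/195) - 299 = 6117368/195 - 299 = 6059063/195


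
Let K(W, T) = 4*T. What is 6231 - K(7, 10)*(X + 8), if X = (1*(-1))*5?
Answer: 6111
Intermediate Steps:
X = -5 (X = -1*5 = -5)
6231 - K(7, 10)*(X + 8) = 6231 - 4*10*(-5 + 8) = 6231 - 40*3 = 6231 - 1*120 = 6231 - 120 = 6111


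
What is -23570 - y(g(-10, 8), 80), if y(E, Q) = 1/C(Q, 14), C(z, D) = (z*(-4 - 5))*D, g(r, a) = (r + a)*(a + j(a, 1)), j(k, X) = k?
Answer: -237585599/10080 ≈ -23570.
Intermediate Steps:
g(r, a) = 2*a*(a + r) (g(r, a) = (r + a)*(a + a) = (a + r)*(2*a) = 2*a*(a + r))
C(z, D) = -9*D*z (C(z, D) = (z*(-9))*D = (-9*z)*D = -9*D*z)
y(E, Q) = -1/(126*Q) (y(E, Q) = 1/(-9*14*Q) = 1/(-126*Q) = -1/(126*Q))
-23570 - y(g(-10, 8), 80) = -23570 - (-1)/(126*80) = -23570 - 1*(-1/10080) = -23570 + 1/10080 = -237585599/10080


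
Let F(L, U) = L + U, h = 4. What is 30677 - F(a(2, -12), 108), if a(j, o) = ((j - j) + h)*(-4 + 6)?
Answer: 30561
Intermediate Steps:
a(j, o) = 8 (a(j, o) = ((j - j) + 4)*(-4 + 6) = (0 + 4)*2 = 4*2 = 8)
30677 - F(a(2, -12), 108) = 30677 - (8 + 108) = 30677 - 1*116 = 30677 - 116 = 30561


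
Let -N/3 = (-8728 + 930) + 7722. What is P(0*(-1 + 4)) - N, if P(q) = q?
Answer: -228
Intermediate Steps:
N = 228 (N = -3*((-8728 + 930) + 7722) = -3*(-7798 + 7722) = -3*(-76) = 228)
P(0*(-1 + 4)) - N = 0*(-1 + 4) - 1*228 = 0*3 - 228 = 0 - 228 = -228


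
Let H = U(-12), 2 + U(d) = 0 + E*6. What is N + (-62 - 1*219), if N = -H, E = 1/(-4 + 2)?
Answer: -276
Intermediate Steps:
E = -1/2 (E = 1/(-2) = -1/2 ≈ -0.50000)
U(d) = -5 (U(d) = -2 + (0 - 1/2*6) = -2 + (0 - 3) = -2 - 3 = -5)
H = -5
N = 5 (N = -1*(-5) = 5)
N + (-62 - 1*219) = 5 + (-62 - 1*219) = 5 + (-62 - 219) = 5 - 281 = -276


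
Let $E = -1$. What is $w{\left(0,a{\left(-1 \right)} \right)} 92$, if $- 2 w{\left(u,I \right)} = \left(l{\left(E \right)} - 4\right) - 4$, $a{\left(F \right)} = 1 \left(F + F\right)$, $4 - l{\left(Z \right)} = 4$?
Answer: $368$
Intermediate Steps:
$l{\left(Z \right)} = 0$ ($l{\left(Z \right)} = 4 - 4 = 0$)
$a{\left(F \right)} = 2 F$ ($a{\left(F \right)} = 1 \cdot 2 F = 2 F$)
$w{\left(u,I \right)} = 4$ ($w{\left(u,I \right)} = - \frac{\left(0 - 4\right) - 4}{2} = - \frac{-4 - 4}{2} = \left(- \frac{1}{2}\right) \left(-8\right) = 4$)
$w{\left(0,a{\left(-1 \right)} \right)} 92 = 4 \cdot 92 = 368$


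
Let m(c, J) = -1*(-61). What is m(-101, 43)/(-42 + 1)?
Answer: -61/41 ≈ -1.4878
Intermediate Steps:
m(c, J) = 61
m(-101, 43)/(-42 + 1) = 61/(-42 + 1) = 61/(-41) = 61*(-1/41) = -61/41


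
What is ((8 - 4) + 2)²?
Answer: 36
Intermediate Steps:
((8 - 4) + 2)² = (4 + 2)² = 6² = 36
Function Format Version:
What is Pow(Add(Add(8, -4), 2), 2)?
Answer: 36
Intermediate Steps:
Pow(Add(Add(8, -4), 2), 2) = Pow(Add(4, 2), 2) = Pow(6, 2) = 36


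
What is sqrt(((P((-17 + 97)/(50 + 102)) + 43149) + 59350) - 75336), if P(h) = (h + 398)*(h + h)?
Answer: sqrt(9957283)/19 ≈ 166.08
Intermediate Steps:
P(h) = 2*h*(398 + h) (P(h) = (398 + h)*(2*h) = 2*h*(398 + h))
sqrt(((P((-17 + 97)/(50 + 102)) + 43149) + 59350) - 75336) = sqrt(((2*((-17 + 97)/(50 + 102))*(398 + (-17 + 97)/(50 + 102)) + 43149) + 59350) - 75336) = sqrt(((2*(80/152)*(398 + 80/152) + 43149) + 59350) - 75336) = sqrt(((2*(80*(1/152))*(398 + 80*(1/152)) + 43149) + 59350) - 75336) = sqrt(((2*(10/19)*(398 + 10/19) + 43149) + 59350) - 75336) = sqrt(((2*(10/19)*(7572/19) + 43149) + 59350) - 75336) = sqrt(((151440/361 + 43149) + 59350) - 75336) = sqrt((15728229/361 + 59350) - 75336) = sqrt(37153579/361 - 75336) = sqrt(9957283/361) = sqrt(9957283)/19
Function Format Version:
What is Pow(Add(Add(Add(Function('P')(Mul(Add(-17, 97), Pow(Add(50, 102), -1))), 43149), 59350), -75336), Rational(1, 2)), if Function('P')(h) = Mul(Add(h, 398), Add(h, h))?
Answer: Mul(Rational(1, 19), Pow(9957283, Rational(1, 2))) ≈ 166.08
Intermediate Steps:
Function('P')(h) = Mul(2, h, Add(398, h)) (Function('P')(h) = Mul(Add(398, h), Mul(2, h)) = Mul(2, h, Add(398, h)))
Pow(Add(Add(Add(Function('P')(Mul(Add(-17, 97), Pow(Add(50, 102), -1))), 43149), 59350), -75336), Rational(1, 2)) = Pow(Add(Add(Add(Mul(2, Mul(Add(-17, 97), Pow(Add(50, 102), -1)), Add(398, Mul(Add(-17, 97), Pow(Add(50, 102), -1)))), 43149), 59350), -75336), Rational(1, 2)) = Pow(Add(Add(Add(Mul(2, Mul(80, Pow(152, -1)), Add(398, Mul(80, Pow(152, -1)))), 43149), 59350), -75336), Rational(1, 2)) = Pow(Add(Add(Add(Mul(2, Mul(80, Rational(1, 152)), Add(398, Mul(80, Rational(1, 152)))), 43149), 59350), -75336), Rational(1, 2)) = Pow(Add(Add(Add(Mul(2, Rational(10, 19), Add(398, Rational(10, 19))), 43149), 59350), -75336), Rational(1, 2)) = Pow(Add(Add(Add(Mul(2, Rational(10, 19), Rational(7572, 19)), 43149), 59350), -75336), Rational(1, 2)) = Pow(Add(Add(Add(Rational(151440, 361), 43149), 59350), -75336), Rational(1, 2)) = Pow(Add(Add(Rational(15728229, 361), 59350), -75336), Rational(1, 2)) = Pow(Add(Rational(37153579, 361), -75336), Rational(1, 2)) = Pow(Rational(9957283, 361), Rational(1, 2)) = Mul(Rational(1, 19), Pow(9957283, Rational(1, 2)))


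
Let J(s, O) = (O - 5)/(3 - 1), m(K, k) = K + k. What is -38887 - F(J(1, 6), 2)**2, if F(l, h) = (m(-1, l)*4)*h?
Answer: -38903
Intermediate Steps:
J(s, O) = -5/2 + O/2 (J(s, O) = (-5 + O)/2 = (-5 + O)*(1/2) = -5/2 + O/2)
F(l, h) = h*(-4 + 4*l) (F(l, h) = ((-1 + l)*4)*h = (-4 + 4*l)*h = h*(-4 + 4*l))
-38887 - F(J(1, 6), 2)**2 = -38887 - (4*2*(-1 + (-5/2 + (1/2)*6)))**2 = -38887 - (4*2*(-1 + (-5/2 + 3)))**2 = -38887 - (4*2*(-1 + 1/2))**2 = -38887 - (4*2*(-1/2))**2 = -38887 - 1*(-4)**2 = -38887 - 1*16 = -38887 - 16 = -38903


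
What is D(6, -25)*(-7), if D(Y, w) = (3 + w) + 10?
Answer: 84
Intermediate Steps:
D(Y, w) = 13 + w
D(6, -25)*(-7) = (13 - 25)*(-7) = -12*(-7) = 84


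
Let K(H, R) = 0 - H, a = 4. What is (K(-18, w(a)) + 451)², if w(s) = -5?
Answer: 219961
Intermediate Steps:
K(H, R) = -H
(K(-18, w(a)) + 451)² = (-1*(-18) + 451)² = (18 + 451)² = 469² = 219961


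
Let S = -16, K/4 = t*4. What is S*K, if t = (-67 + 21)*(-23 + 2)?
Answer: -247296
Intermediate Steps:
t = 966 (t = -46*(-21) = 966)
K = 15456 (K = 4*(966*4) = 4*3864 = 15456)
S*K = -16*15456 = -247296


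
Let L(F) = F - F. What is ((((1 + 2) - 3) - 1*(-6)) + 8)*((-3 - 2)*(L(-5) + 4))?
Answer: -280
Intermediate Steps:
L(F) = 0
((((1 + 2) - 3) - 1*(-6)) + 8)*((-3 - 2)*(L(-5) + 4)) = ((((1 + 2) - 3) - 1*(-6)) + 8)*((-3 - 2)*(0 + 4)) = (((3 - 3) + 6) + 8)*(-5*4) = ((0 + 6) + 8)*(-20) = (6 + 8)*(-20) = 14*(-20) = -280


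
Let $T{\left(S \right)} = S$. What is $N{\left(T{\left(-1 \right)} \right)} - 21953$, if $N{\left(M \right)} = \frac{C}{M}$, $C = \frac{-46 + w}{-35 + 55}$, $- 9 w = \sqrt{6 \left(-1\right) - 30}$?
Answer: $- \frac{219507}{10} + \frac{i}{30} \approx -21951.0 + 0.033333 i$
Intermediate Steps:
$w = - \frac{2 i}{3}$ ($w = - \frac{\sqrt{6 \left(-1\right) - 30}}{9} = - \frac{\sqrt{-6 - 30}}{9} = - \frac{\sqrt{-36}}{9} = - \frac{6 i}{9} = - \frac{2 i}{3} \approx - 0.66667 i$)
$C = - \frac{23}{10} - \frac{i}{30}$ ($C = \frac{-46 - \frac{2 i}{3}}{-35 + 55} = \frac{-46 - \frac{2 i}{3}}{20} = \left(-46 - \frac{2 i}{3}\right) \frac{1}{20} = - \frac{23}{10} - \frac{i}{30} \approx -2.3 - 0.033333 i$)
$N{\left(M \right)} = \frac{- \frac{23}{10} - \frac{i}{30}}{M}$
$N{\left(T{\left(-1 \right)} \right)} - 21953 = \frac{-69 - i}{30 \left(-1\right)} - 21953 = \frac{1}{30} \left(-1\right) \left(-69 - i\right) - 21953 = \left(\frac{23}{10} + \frac{i}{30}\right) - 21953 = - \frac{219507}{10} + \frac{i}{30}$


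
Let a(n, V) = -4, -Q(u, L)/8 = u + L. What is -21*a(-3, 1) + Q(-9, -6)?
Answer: 204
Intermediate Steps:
Q(u, L) = -8*L - 8*u (Q(u, L) = -8*(u + L) = -8*(L + u) = -8*L - 8*u)
-21*a(-3, 1) + Q(-9, -6) = -21*(-4) + (-8*(-6) - 8*(-9)) = 84 + (48 + 72) = 84 + 120 = 204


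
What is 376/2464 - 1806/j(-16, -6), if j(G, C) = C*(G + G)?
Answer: -22801/2464 ≈ -9.2536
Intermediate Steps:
j(G, C) = 2*C*G (j(G, C) = C*(2*G) = 2*C*G)
376/2464 - 1806/j(-16, -6) = 376/2464 - 1806/(2*(-6)*(-16)) = 376*(1/2464) - 1806/192 = 47/308 - 1806*1/192 = 47/308 - 301/32 = -22801/2464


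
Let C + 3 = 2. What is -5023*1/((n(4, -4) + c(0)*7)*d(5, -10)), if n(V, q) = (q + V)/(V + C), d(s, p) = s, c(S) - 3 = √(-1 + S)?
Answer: -15069/350 + 5023*I/350 ≈ -43.054 + 14.351*I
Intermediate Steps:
C = -1 (C = -3 + 2 = -1)
c(S) = 3 + √(-1 + S)
n(V, q) = (V + q)/(-1 + V) (n(V, q) = (q + V)/(V - 1) = (V + q)/(-1 + V))
-5023*1/((n(4, -4) + c(0)*7)*d(5, -10)) = -5023*1/(5*((4 - 4)/(-1 + 4) + (3 + √(-1 + 0))*7)) = -5023*1/(5*(0/3 + (3 + √(-1))*7)) = -5023*1/(5*((⅓)*0 + (3 + I)*7)) = -5023*1/(5*(0 + (21 + 7*I))) = -(15069/350 - 5023*I/350) = -5023*(105 - 35*I)/12250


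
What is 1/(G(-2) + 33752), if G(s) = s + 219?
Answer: 1/33969 ≈ 2.9439e-5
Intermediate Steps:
G(s) = 219 + s
1/(G(-2) + 33752) = 1/((219 - 2) + 33752) = 1/(217 + 33752) = 1/33969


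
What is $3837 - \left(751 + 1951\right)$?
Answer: $1135$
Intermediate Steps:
$3837 - \left(751 + 1951\right) = 3837 - 2702 = 1135$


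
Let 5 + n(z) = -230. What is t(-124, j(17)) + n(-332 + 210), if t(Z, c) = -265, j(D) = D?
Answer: -500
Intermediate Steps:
n(z) = -235 (n(z) = -5 - 230 = -235)
t(-124, j(17)) + n(-332 + 210) = -265 - 235 = -500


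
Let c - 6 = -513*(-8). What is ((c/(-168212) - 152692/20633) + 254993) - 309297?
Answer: -94249825171959/1735359098 ≈ -54311.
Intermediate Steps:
c = 4110 (c = 6 - 513*(-8) = 6 + 4104 = 4110)
((c/(-168212) - 152692/20633) + 254993) - 309297 = ((4110/(-168212) - 152692/20633) + 254993) - 309297 = ((4110*(-1/168212) - 152692*1/20633) + 254993) - 309297 = ((-2055/84106 - 152692/20633) + 254993) - 309297 = (-12884714167/1735359098 + 254993) - 309297 = 442491537762147/1735359098 - 309297 = -94249825171959/1735359098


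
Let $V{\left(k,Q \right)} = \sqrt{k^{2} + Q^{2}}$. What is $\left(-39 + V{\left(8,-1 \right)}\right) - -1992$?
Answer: $1953 + \sqrt{65} \approx 1961.1$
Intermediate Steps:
$V{\left(k,Q \right)} = \sqrt{Q^{2} + k^{2}}$
$\left(-39 + V{\left(8,-1 \right)}\right) - -1992 = \left(-39 + \sqrt{\left(-1\right)^{2} + 8^{2}}\right) - -1992 = \left(-39 + \sqrt{1 + 64}\right) + 1992 = \left(-39 + \sqrt{65}\right) + 1992 = 1953 + \sqrt{65}$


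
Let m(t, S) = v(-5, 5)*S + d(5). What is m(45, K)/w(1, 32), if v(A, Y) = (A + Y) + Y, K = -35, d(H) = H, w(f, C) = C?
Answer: -85/16 ≈ -5.3125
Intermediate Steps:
v(A, Y) = A + 2*Y
m(t, S) = 5 + 5*S (m(t, S) = (-5 + 2*5)*S + 5 = (-5 + 10)*S + 5 = 5*S + 5 = 5 + 5*S)
m(45, K)/w(1, 32) = (5 + 5*(-35))/32 = (5 - 175)*(1/32) = -170*1/32 = -85/16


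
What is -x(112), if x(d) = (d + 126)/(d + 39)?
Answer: -238/151 ≈ -1.5762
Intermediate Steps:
x(d) = (126 + d)/(39 + d)
-x(112) = -(126 + 112)/(39 + 112) = -238/151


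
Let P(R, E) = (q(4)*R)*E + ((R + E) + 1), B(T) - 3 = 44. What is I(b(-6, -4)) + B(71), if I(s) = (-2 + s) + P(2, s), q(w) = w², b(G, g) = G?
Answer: -156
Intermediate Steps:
B(T) = 47 (B(T) = 3 + 44 = 47)
P(R, E) = 1 + E + R + 16*E*R (P(R, E) = (4²*R)*E + ((R + E) + 1) = (16*R)*E + ((E + R) + 1) = 16*E*R + (1 + E + R) = 1 + E + R + 16*E*R)
I(s) = 1 + 34*s (I(s) = (-2 + s) + (1 + s + 2 + 16*s*2) = (-2 + s) + (1 + s + 2 + 32*s) = (-2 + s) + (3 + 33*s) = 1 + 34*s)
I(b(-6, -4)) + B(71) = (1 + 34*(-6)) + 47 = (1 - 204) + 47 = -203 + 47 = -156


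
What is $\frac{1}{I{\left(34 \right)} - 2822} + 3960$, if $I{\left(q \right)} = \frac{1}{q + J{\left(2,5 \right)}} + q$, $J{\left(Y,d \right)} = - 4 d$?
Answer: $\frac{154562746}{39031} \approx 3960.0$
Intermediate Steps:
$I{\left(q \right)} = q + \frac{1}{-20 + q}$ ($I{\left(q \right)} = \frac{1}{q - 20} + q = \frac{1}{-20 + q} + q = q + \frac{1}{-20 + q}$)
$\frac{1}{I{\left(34 \right)} - 2822} + 3960 = \frac{1}{\frac{1 + 34^{2} - 680}{-20 + 34} - 2822} + 3960 = \frac{1}{\frac{1 + 1156 - 680}{14} - 2822} + 3960 = \frac{1}{\frac{1}{14} \cdot 477 - 2822} + 3960 = \frac{1}{\frac{477}{14} - 2822} + 3960 = \frac{1}{- \frac{39031}{14}} + 3960 = - \frac{14}{39031} + 3960 = \frac{154562746}{39031}$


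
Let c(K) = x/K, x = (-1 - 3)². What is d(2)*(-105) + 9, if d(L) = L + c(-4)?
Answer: 219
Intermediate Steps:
x = 16 (x = (-4)² = 16)
c(K) = 16/K
d(L) = -4 + L (d(L) = L + 16/(-4) = L + 16*(-¼) = L - 4 = -4 + L)
d(2)*(-105) + 9 = (-4 + 2)*(-105) + 9 = -2*(-105) + 9 = 210 + 9 = 219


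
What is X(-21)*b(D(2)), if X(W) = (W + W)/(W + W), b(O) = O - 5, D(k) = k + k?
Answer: -1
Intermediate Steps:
D(k) = 2*k
b(O) = -5 + O
X(W) = 1 (X(W) = (2*W)/((2*W)) = (2*W)*(1/(2*W)) = 1)
X(-21)*b(D(2)) = 1*(-5 + 2*2) = 1*(-5 + 4) = 1*(-1) = -1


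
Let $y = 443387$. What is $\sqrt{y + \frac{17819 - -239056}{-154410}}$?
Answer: $\frac{\sqrt{46983963873982}}{10294} \approx 665.87$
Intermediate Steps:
$\sqrt{y + \frac{17819 - -239056}{-154410}} = \sqrt{443387 + \frac{17819 - -239056}{-154410}} = \sqrt{443387 + \left(17819 + 239056\right) \left(- \frac{1}{154410}\right)} = \sqrt{443387 + 256875 \left(- \frac{1}{154410}\right)} = \sqrt{443387 - \frac{17125}{10294}} = \sqrt{\frac{4564208653}{10294}} = \frac{\sqrt{46983963873982}}{10294}$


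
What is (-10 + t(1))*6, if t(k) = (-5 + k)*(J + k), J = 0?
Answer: -84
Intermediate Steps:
t(k) = k*(-5 + k) (t(k) = (-5 + k)*(0 + k) = (-5 + k)*k = k*(-5 + k))
(-10 + t(1))*6 = (-10 + 1*(-5 + 1))*6 = (-10 + 1*(-4))*6 = (-10 - 4)*6 = -14*6 = -84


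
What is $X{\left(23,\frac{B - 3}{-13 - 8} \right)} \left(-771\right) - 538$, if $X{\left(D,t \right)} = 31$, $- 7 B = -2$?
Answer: $-24439$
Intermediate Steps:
$B = \frac{2}{7}$ ($B = \left(- \frac{1}{7}\right) \left(-2\right) = \frac{2}{7} \approx 0.28571$)
$X{\left(23,\frac{B - 3}{-13 - 8} \right)} \left(-771\right) - 538 = 31 \left(-771\right) - 538 = -23901 - 538 = -24439$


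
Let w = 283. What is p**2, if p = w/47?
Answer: 80089/2209 ≈ 36.256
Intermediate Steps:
p = 283/47 ≈ 6.0213
p**2 = (283/47)**2 = 80089/2209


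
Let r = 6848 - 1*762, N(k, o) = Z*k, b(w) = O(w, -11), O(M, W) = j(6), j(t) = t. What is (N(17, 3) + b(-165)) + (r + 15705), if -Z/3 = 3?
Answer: 21644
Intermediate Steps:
Z = -9 (Z = -3*3 = -9)
O(M, W) = 6
b(w) = 6
N(k, o) = -9*k
r = 6086 (r = 6848 - 762 = 6086)
(N(17, 3) + b(-165)) + (r + 15705) = (-9*17 + 6) + (6086 + 15705) = (-153 + 6) + 21791 = -147 + 21791 = 21644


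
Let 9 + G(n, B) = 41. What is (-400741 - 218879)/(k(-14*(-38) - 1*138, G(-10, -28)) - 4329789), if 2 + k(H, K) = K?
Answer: 206540/1443253 ≈ 0.14311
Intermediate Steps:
G(n, B) = 32 (G(n, B) = -9 + 41 = 32)
k(H, K) = -2 + K
(-400741 - 218879)/(k(-14*(-38) - 1*138, G(-10, -28)) - 4329789) = (-400741 - 218879)/((-2 + 32) - 4329789) = -619620/(30 - 4329789) = -619620/(-4329759) = -619620*(-1/4329759) = 206540/1443253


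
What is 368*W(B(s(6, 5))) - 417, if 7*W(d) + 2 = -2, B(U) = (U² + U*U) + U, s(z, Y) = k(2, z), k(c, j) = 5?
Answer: -4391/7 ≈ -627.29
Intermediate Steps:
s(z, Y) = 5
B(U) = U + 2*U² (B(U) = (U² + U²) + U = 2*U² + U = U + 2*U²)
W(d) = -4/7 (W(d) = -2/7 + (⅐)*(-2) = -2/7 - 2/7 = -4/7)
368*W(B(s(6, 5))) - 417 = 368*(-4/7) - 417 = -1472/7 - 417 = -4391/7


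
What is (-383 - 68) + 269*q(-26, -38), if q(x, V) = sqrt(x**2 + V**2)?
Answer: -451 + 538*sqrt(530) ≈ 11935.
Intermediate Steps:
q(x, V) = sqrt(V**2 + x**2)
(-383 - 68) + 269*q(-26, -38) = (-383 - 68) + 269*sqrt((-38)**2 + (-26)**2) = -451 + 269*sqrt(1444 + 676) = -451 + 269*sqrt(2120) = -451 + 269*(2*sqrt(530)) = -451 + 538*sqrt(530)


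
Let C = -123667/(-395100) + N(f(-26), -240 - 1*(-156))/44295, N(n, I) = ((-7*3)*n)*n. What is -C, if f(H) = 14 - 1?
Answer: -271707991/1166730300 ≈ -0.23288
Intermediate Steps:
f(H) = 13
N(n, I) = -21*n² (N(n, I) = (-21*n)*n = -21*n²)
C = 271707991/1166730300 (C = -123667/(-395100) - 21*13²/44295 = -123667*(-1/395100) - 21*169*(1/44295) = 123667/395100 - 3549*1/44295 = 123667/395100 - 1183/14765 = 271707991/1166730300 ≈ 0.23288)
-C = -1*271707991/1166730300 = -271707991/1166730300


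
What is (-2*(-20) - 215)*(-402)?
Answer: 70350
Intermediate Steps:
(-2*(-20) - 215)*(-402) = (40 - 215)*(-402) = -175*(-402) = 70350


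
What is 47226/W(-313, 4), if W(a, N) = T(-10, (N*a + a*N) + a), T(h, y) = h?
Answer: -23613/5 ≈ -4722.6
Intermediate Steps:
W(a, N) = -10
47226/W(-313, 4) = 47226/(-10) = 47226*(-⅒) = -23613/5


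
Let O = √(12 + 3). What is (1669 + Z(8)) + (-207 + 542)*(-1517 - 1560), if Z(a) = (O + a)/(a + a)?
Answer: -2058251/2 + √15/16 ≈ -1.0291e+6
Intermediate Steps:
O = √15 ≈ 3.8730
Z(a) = (a + √15)/(2*a) (Z(a) = (√15 + a)/(a + a) = (a + √15)/((2*a)) = (a + √15)*(1/(2*a)) = (a + √15)/(2*a))
(1669 + Z(8)) + (-207 + 542)*(-1517 - 1560) = (1669 + (½)*(8 + √15)/8) + (-207 + 542)*(-1517 - 1560) = (1669 + (½)*(⅛)*(8 + √15)) + 335*(-3077) = (1669 + (½ + √15/16)) - 1030795 = (3339/2 + √15/16) - 1030795 = -2058251/2 + √15/16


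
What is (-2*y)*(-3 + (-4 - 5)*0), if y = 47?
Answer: 282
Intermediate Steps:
(-2*y)*(-3 + (-4 - 5)*0) = (-2*47)*(-3 + (-4 - 5)*0) = -94*(-3 - 9*0) = -94*(-3 + 0) = -94*(-3) = 282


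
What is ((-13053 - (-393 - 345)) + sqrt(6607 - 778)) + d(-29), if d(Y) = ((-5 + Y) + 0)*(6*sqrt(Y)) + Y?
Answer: -12344 + sqrt(5829) - 204*I*sqrt(29) ≈ -12268.0 - 1098.6*I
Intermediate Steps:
d(Y) = Y + 6*sqrt(Y)*(-5 + Y) (d(Y) = (-5 + Y)*(6*sqrt(Y)) + Y = 6*sqrt(Y)*(-5 + Y) + Y = Y + 6*sqrt(Y)*(-5 + Y))
((-13053 - (-393 - 345)) + sqrt(6607 - 778)) + d(-29) = ((-13053 - (-393 - 345)) + sqrt(6607 - 778)) + (-29 - 30*I*sqrt(29) + 6*(-29)**(3/2)) = ((-13053 - 1*(-738)) + sqrt(5829)) + (-29 - 30*I*sqrt(29) + 6*(-29*I*sqrt(29))) = ((-13053 + 738) + sqrt(5829)) + (-29 - 30*I*sqrt(29) - 174*I*sqrt(29)) = (-12315 + sqrt(5829)) + (-29 - 204*I*sqrt(29)) = -12344 + sqrt(5829) - 204*I*sqrt(29)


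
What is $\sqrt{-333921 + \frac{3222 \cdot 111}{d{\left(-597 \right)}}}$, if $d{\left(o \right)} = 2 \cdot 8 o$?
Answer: $\frac{i \sqrt{211601411922}}{796} \approx 577.89 i$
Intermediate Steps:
$d{\left(o \right)} = 16 o$
$\sqrt{-333921 + \frac{3222 \cdot 111}{d{\left(-597 \right)}}} = \sqrt{-333921 + \frac{3222 \cdot 111}{16 \left(-597\right)}} = \sqrt{-333921 + \frac{357642}{-9552}} = \sqrt{-333921 + 357642 \left(- \frac{1}{9552}\right)} = \sqrt{-333921 - \frac{59607}{1592}} = \sqrt{- \frac{531661839}{1592}} = \frac{i \sqrt{211601411922}}{796}$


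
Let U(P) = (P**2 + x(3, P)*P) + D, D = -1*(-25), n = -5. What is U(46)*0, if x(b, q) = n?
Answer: 0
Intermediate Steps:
x(b, q) = -5
D = 25
U(P) = 25 + P**2 - 5*P (U(P) = (P**2 - 5*P) + 25 = 25 + P**2 - 5*P)
U(46)*0 = (25 + 46**2 - 5*46)*0 = (25 + 2116 - 230)*0 = 1911*0 = 0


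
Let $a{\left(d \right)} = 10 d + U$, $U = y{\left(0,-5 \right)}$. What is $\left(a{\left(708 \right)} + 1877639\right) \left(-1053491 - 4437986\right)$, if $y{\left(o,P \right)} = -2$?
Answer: $-10349880057009$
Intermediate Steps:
$U = -2$
$a{\left(d \right)} = -2 + 10 d$ ($a{\left(d \right)} = 10 d - 2 = -2 + 10 d$)
$\left(a{\left(708 \right)} + 1877639\right) \left(-1053491 - 4437986\right) = \left(\left(-2 + 10 \cdot 708\right) + 1877639\right) \left(-1053491 - 4437986\right) = \left(\left(-2 + 7080\right) + 1877639\right) \left(-5491477\right) = \left(7078 + 1877639\right) \left(-5491477\right) = 1884717 \left(-5491477\right) = -10349880057009$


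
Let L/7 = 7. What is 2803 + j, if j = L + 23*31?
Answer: 3565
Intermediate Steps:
L = 49 (L = 7*7 = 49)
j = 762 (j = 49 + 23*31 = 49 + 713 = 762)
2803 + j = 2803 + 762 = 3565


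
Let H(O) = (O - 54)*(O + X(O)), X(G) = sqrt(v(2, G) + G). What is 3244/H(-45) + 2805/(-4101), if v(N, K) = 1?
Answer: 893075/31111553 + 6488*I*sqrt(11)/204831 ≈ 0.028706 + 0.10505*I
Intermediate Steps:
X(G) = sqrt(1 + G)
H(O) = (-54 + O)*(O + sqrt(1 + O)) (H(O) = (O - 54)*(O + sqrt(1 + O)) = (-54 + O)*(O + sqrt(1 + O)))
3244/H(-45) + 2805/(-4101) = 3244/((-45)**2 - 54*(-45) - 54*sqrt(1 - 45) - 45*sqrt(1 - 45)) + 2805/(-4101) = 3244/(2025 + 2430 - 108*I*sqrt(11) - 90*I*sqrt(11)) + 2805*(-1/4101) = 3244/(2025 + 2430 - 108*I*sqrt(11) - 90*I*sqrt(11)) - 935/1367 = 3244/(4455 - 198*I*sqrt(11)) - 935/1367 = -935/1367 + 3244/(4455 - 198*I*sqrt(11))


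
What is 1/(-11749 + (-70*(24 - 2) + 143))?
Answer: -1/13146 ≈ -7.6069e-5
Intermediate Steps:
1/(-11749 + (-70*(24 - 2) + 143)) = 1/(-11749 + (-70*22 + 143)) = 1/(-11749 + (-1540 + 143)) = 1/(-11749 - 1397) = 1/(-13146) = -1/13146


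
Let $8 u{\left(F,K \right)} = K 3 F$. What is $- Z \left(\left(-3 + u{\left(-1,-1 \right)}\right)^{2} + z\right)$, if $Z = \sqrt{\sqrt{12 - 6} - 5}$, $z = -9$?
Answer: $\frac{135 \sqrt{-5 + \sqrt{6}}}{64} \approx 3.3687 i$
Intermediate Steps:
$u{\left(F,K \right)} = \frac{3 F K}{8}$ ($u{\left(F,K \right)} = \frac{K 3 F}{8} = \frac{3 K F}{8} = \frac{3 F K}{8}$)
$Z = \sqrt{-5 + \sqrt{6}}$ ($Z = \sqrt{\sqrt{6} - 5} = \sqrt{-5 + \sqrt{6}} \approx 1.597 i$)
$- Z \left(\left(-3 + u{\left(-1,-1 \right)}\right)^{2} + z\right) = - \sqrt{-5 + \sqrt{6}} \left(\left(-3 + \frac{3}{8} \left(-1\right) \left(-1\right)\right)^{2} - 9\right) = - \sqrt{-5 + \sqrt{6}} \left(\left(-3 + \frac{3}{8}\right)^{2} - 9\right) = - \sqrt{-5 + \sqrt{6}} \left(\left(- \frac{21}{8}\right)^{2} - 9\right) = - \sqrt{-5 + \sqrt{6}} \left(\frac{441}{64} - 9\right) = - \sqrt{-5 + \sqrt{6}} \left(- \frac{135}{64}\right) = \frac{135 \sqrt{-5 + \sqrt{6}}}{64}$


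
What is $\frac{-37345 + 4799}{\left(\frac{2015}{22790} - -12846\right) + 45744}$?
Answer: $- \frac{148344668}{267053623} \approx -0.55549$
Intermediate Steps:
$\frac{-37345 + 4799}{\left(\frac{2015}{22790} - -12846\right) + 45744} = - \frac{32546}{\left(2015 \cdot \frac{1}{22790} + 12846\right) + 45744} = - \frac{32546}{\left(\frac{403}{4558} + 12846\right) + 45744} = - \frac{32546}{\frac{58552471}{4558} + 45744} = - \frac{32546}{\frac{267053623}{4558}} = \left(-32546\right) \frac{4558}{267053623} = - \frac{148344668}{267053623}$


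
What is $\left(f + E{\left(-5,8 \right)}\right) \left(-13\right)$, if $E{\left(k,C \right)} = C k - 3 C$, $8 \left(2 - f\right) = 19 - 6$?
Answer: $\frac{6617}{8} \approx 827.13$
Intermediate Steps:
$f = \frac{3}{8}$ ($f = 2 - \frac{19 - 6}{8} = 2 - \frac{13}{8} = \frac{3}{8} \approx 0.375$)
$E{\left(k,C \right)} = - 3 C + C k$
$\left(f + E{\left(-5,8 \right)}\right) \left(-13\right) = \left(\frac{3}{8} + 8 \left(-3 - 5\right)\right) \left(-13\right) = \left(\frac{3}{8} + 8 \left(-8\right)\right) \left(-13\right) = \left(\frac{3}{8} - 64\right) \left(-13\right) = \left(- \frac{509}{8}\right) \left(-13\right) = \frac{6617}{8}$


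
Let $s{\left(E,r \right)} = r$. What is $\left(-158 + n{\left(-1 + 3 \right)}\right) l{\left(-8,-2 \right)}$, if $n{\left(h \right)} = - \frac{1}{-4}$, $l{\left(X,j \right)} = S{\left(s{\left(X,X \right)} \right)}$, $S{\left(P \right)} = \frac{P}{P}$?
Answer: $- \frac{631}{4} \approx -157.75$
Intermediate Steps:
$S{\left(P \right)} = 1$
$l{\left(X,j \right)} = 1$
$n{\left(h \right)} = \frac{1}{4}$ ($n{\left(h \right)} = \left(-1\right) \left(- \frac{1}{4}\right) = \frac{1}{4}$)
$\left(-158 + n{\left(-1 + 3 \right)}\right) l{\left(-8,-2 \right)} = \left(-158 + \frac{1}{4}\right) 1 = \left(- \frac{631}{4}\right) 1 = - \frac{631}{4}$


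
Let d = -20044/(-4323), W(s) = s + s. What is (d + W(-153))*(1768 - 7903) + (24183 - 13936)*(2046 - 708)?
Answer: 22421024056/1441 ≈ 1.5559e+7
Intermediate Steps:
W(s) = 2*s
d = 20044/4323 (d = -20044*(-1/4323) = 20044/4323 ≈ 4.6366)
(d + W(-153))*(1768 - 7903) + (24183 - 13936)*(2046 - 708) = (20044/4323 + 2*(-153))*(1768 - 7903) + (24183 - 13936)*(2046 - 708) = (20044/4323 - 306)*(-6135) + 10247*1338 = -1302794/4323*(-6135) + 13710486 = 2664213730/1441 + 13710486 = 22421024056/1441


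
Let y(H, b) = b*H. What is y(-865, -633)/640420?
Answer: 109509/128084 ≈ 0.85498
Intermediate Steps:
y(H, b) = H*b
y(-865, -633)/640420 = -865*(-633)/640420 = 547545*(1/640420) = 109509/128084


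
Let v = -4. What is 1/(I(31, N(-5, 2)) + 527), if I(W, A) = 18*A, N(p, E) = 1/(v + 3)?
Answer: 1/509 ≈ 0.0019646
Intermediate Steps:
N(p, E) = -1 (N(p, E) = 1/(-4 + 3) = 1/(-1) = -1)
1/(I(31, N(-5, 2)) + 527) = 1/(18*(-1) + 527) = 1/(-18 + 527) = 1/509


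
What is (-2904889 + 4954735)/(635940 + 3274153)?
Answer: 2049846/3910093 ≈ 0.52424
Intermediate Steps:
(-2904889 + 4954735)/(635940 + 3274153) = 2049846/3910093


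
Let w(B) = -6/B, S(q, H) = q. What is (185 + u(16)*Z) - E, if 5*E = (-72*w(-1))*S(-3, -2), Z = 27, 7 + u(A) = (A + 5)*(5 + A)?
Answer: 58219/5 ≈ 11644.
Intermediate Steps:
u(A) = -7 + (5 + A)**2 (u(A) = -7 + (A + 5)*(5 + A) = -7 + (5 + A)*(5 + A) = -7 + (5 + A)**2)
E = 1296/5 (E = (-(-432)/(-1)*(-3))/5 = (-(-432)*(-1)*(-3))/5 = (-72*6*(-3))/5 = (-432*(-3))/5 = (1/5)*1296 = 1296/5 ≈ 259.20)
(185 + u(16)*Z) - E = (185 + (-7 + (5 + 16)**2)*27) - 1*1296/5 = (185 + (-7 + 21**2)*27) - 1296/5 = (185 + (-7 + 441)*27) - 1296/5 = (185 + 434*27) - 1296/5 = (185 + 11718) - 1296/5 = 11903 - 1296/5 = 58219/5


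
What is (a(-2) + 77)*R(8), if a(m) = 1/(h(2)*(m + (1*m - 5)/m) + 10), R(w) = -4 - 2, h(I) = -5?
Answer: -2322/5 ≈ -464.40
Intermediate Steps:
R(w) = -6
a(m) = 1/(10 - 5*m - 5*(-5 + m)/m) (a(m) = 1/(-5*(m + (1*m - 5)/m) + 10) = 1/(-5*(m + (m - 5)/m) + 10) = 1/(-5*(m + (-5 + m)/m) + 10) = 1/((-5*m - 5*(-5 + m)/m) + 10) = 1/(10 - 5*m - 5*(-5 + m)/m))
(a(-2) + 77)*R(8) = ((1/5)*(-2)/(5 - 2 - 1*(-2)**2) + 77)*(-6) = ((1/5)*(-2)/(5 - 2 - 1*4) + 77)*(-6) = ((1/5)*(-2)/(5 - 2 - 4) + 77)*(-6) = ((1/5)*(-2)/(-1) + 77)*(-6) = ((1/5)*(-2)*(-1) + 77)*(-6) = (2/5 + 77)*(-6) = (387/5)*(-6) = -2322/5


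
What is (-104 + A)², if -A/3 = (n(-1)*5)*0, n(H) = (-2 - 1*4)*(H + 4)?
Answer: 10816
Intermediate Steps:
n(H) = -24 - 6*H (n(H) = (-2 - 4)*(4 + H) = -6*(4 + H) = -24 - 6*H)
A = 0 (A = -3*(-24 - 6*(-1))*5*0 = -3*(-24 + 6)*5*0 = -3*(-18*5)*0 = -(-270)*0 = -3*0 = 0)
(-104 + A)² = (-104 + 0)² = (-104)² = 10816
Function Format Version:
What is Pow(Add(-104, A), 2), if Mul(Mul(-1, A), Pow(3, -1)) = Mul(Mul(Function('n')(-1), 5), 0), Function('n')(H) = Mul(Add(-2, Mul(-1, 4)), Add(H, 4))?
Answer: 10816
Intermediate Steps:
Function('n')(H) = Add(-24, Mul(-6, H)) (Function('n')(H) = Mul(Add(-2, -4), Add(4, H)) = Mul(-6, Add(4, H)) = Add(-24, Mul(-6, H)))
A = 0 (A = Mul(-3, Mul(Mul(Add(-24, Mul(-6, -1)), 5), 0)) = Mul(-3, Mul(Mul(Add(-24, 6), 5), 0)) = Mul(-3, Mul(Mul(-18, 5), 0)) = Mul(-3, Mul(-90, 0)) = Mul(-3, 0) = 0)
Pow(Add(-104, A), 2) = Pow(Add(-104, 0), 2) = Pow(-104, 2) = 10816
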